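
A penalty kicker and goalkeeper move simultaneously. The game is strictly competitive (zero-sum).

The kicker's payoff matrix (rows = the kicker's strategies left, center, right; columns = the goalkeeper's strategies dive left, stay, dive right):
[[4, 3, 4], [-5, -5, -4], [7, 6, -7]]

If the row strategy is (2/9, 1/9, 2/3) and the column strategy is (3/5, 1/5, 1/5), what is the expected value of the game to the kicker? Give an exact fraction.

Against (3/5, 1/5, 1/5), each row's expected payoff is left: 19/5; center: -24/5; right: 4.
Taking the (2/9, 1/9, 2/3)-weighted average: (2/9)·(19/5) + (1/9)·(-24/5) + (2/3)·(4) = 134/45.

134/45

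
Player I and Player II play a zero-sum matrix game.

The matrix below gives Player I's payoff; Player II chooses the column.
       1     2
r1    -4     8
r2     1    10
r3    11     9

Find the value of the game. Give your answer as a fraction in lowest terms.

101/11

Row r1 is strictly dominated by row r2, so Player I never plays it.
The remaining 2×2 game on (r2, r3) × (1, 2) has no saddle point. Let Player I play r2 with probability p; indifference gives p + 11(1−p) = 10p + 9(1−p), so p = 2/11.
Similarly Player II's optimal q on 1 is 1/11, and the value is 1·(1/11) + (10)·(10/11) = 101/11.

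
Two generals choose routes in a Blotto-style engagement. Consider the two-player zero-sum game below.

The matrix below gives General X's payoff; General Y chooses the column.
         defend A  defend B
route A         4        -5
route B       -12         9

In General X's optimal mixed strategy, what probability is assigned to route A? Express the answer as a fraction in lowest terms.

Row minima are -5 and -12, so General X's maximin is -5; column maxima are 4 and 9, so General Y's minimax is 4. These differ, so the equilibrium is in mixed strategies.
Let General X play route A with probability p. General Y is indifferent when 4p − 12(1−p) = −5p + 9(1−p), giving p = 7/10.

7/10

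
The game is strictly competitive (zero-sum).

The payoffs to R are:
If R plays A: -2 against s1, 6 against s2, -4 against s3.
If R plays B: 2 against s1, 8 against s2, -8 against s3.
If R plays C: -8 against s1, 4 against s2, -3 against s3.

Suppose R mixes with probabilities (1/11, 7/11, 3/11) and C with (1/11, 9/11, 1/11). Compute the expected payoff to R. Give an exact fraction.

585/121

Against (1/11, 9/11, 1/11), each row's expected payoff is A: 48/11; B: 6; C: 25/11.
Taking the (1/11, 7/11, 3/11)-weighted average: (1/11)·(48/11) + (7/11)·(6) + (3/11)·(25/11) = 585/121.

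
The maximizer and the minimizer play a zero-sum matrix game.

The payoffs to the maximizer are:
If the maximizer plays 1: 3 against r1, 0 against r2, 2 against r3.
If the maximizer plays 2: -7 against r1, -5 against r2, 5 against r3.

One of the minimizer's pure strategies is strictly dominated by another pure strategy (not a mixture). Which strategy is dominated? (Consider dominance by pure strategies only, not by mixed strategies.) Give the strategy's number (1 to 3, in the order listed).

The minimizer prefers columns that give the maximizer less. Compare r3 with r2: 0 < 2, -5 < 5.
So r2 strictly dominates r3 for the minimizer; r3 is strictly dominated.

3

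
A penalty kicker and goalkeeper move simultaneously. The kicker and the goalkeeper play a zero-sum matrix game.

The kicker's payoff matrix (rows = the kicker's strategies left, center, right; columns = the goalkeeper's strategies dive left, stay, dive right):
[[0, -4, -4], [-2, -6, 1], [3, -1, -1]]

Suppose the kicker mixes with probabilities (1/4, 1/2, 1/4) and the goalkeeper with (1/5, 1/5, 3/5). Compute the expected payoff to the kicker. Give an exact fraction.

-27/20

Against (1/5, 1/5, 3/5), each row's expected payoff is left: -16/5; center: -1; right: -1/5.
Taking the (1/4, 1/2, 1/4)-weighted average: (1/4)·(-16/5) + (1/2)·(-1) + (1/4)·(-1/5) = -27/20.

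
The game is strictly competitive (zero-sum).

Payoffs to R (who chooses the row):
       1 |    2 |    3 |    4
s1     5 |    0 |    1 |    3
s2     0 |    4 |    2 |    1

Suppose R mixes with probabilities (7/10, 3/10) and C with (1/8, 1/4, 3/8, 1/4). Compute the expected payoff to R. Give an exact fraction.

73/40

Against (1/8, 1/4, 3/8, 1/4), each row's expected payoff is s1: 7/4; s2: 2.
Taking the (7/10, 3/10)-weighted average: (7/10)·(7/4) + (3/10)·(2) = 73/40.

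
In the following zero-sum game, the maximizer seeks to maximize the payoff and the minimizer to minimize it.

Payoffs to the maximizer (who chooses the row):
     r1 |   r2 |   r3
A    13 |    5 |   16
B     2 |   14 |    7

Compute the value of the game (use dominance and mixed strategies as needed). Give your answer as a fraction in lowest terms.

43/5

Column r3 is strictly dominated by r1 for the minimizer (it gives the maximizer more in every row).
The remaining 2×2 game on (A, B) × (r1, r2) has no saddle point. Let the maximizer play A with probability p; indifference gives 13p + 2(1−p) = 5p + 14(1−p), so p = 3/5.
Similarly the minimizer's optimal q on r1 is 9/20, and the value is 13·(9/20) + (5)·(11/20) = 43/5.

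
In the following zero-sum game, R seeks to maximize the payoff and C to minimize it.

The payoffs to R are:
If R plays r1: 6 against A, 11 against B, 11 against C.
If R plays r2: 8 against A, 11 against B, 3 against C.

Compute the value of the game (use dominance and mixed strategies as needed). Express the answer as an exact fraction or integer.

Column B is strictly dominated by A for C (it gives R more in every row).
The remaining 2×2 game on (r1, r2) × (A, C) has no saddle point. Let R play r1 with probability p; indifference gives 6p + 8(1−p) = 11p + 3(1−p), so p = 1/2.
Similarly C's optimal q on A is 4/5, and the value is 6·(4/5) + (11)·(1/5) = 7.

7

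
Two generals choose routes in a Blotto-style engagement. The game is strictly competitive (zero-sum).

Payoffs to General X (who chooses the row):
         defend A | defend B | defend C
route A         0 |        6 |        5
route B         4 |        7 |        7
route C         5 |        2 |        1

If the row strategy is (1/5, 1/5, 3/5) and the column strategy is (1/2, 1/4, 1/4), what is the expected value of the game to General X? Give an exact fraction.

Against (1/2, 1/4, 1/4), each row's expected payoff is route A: 11/4; route B: 11/2; route C: 13/4.
Taking the (1/5, 1/5, 3/5)-weighted average: (1/5)·(11/4) + (1/5)·(11/2) + (3/5)·(13/4) = 18/5.

18/5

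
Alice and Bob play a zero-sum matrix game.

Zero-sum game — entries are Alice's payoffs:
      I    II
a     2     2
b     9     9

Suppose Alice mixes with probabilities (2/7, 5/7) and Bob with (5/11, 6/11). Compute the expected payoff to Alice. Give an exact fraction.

7

Against (5/11, 6/11), each row's expected payoff is a: 2; b: 9.
Taking the (2/7, 5/7)-weighted average: (2/7)·(2) + (5/7)·(9) = 7.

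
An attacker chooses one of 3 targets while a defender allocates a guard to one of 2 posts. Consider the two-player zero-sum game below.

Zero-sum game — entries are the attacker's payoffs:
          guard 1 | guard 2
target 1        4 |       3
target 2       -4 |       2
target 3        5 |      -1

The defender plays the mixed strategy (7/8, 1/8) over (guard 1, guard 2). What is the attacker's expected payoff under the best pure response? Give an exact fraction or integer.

target 1: (4)·(7/8) + (3)·(1/8) = 31/8.
target 2: (-4)·(7/8) + (2)·(1/8) = -13/4.
target 3: (5)·(7/8) + (-1)·(1/8) = 17/4.
The best pure response is target 3 with expected payoff 17/4.

17/4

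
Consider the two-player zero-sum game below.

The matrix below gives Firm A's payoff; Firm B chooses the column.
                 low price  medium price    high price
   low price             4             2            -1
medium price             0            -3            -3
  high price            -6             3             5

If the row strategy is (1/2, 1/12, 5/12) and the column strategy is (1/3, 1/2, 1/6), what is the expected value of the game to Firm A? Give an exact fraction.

Against (1/3, 1/2, 1/6), each row's expected payoff is low price: 13/6; medium price: -2; high price: 1/3.
Taking the (1/2, 1/12, 5/12)-weighted average: (1/2)·(13/6) + (1/12)·(-2) + (5/12)·(1/3) = 19/18.

19/18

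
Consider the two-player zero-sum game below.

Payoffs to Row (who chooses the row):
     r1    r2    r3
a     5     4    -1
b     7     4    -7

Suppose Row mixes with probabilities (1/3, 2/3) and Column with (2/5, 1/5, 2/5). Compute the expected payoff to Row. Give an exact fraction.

4/3

Against (2/5, 1/5, 2/5), each row's expected payoff is a: 12/5; b: 4/5.
Taking the (1/3, 2/3)-weighted average: (1/3)·(12/5) + (2/3)·(4/5) = 4/3.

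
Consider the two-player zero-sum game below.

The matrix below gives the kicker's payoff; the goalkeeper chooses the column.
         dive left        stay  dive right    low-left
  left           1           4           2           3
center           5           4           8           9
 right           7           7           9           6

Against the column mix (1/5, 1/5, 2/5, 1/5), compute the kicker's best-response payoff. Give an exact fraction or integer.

38/5

left: (1)·(1/5) + (4)·(1/5) + (2)·(2/5) + (3)·(1/5) = 12/5.
center: (5)·(1/5) + (4)·(1/5) + (8)·(2/5) + (9)·(1/5) = 34/5.
right: (7)·(1/5) + (7)·(1/5) + (9)·(2/5) + (6)·(1/5) = 38/5.
The best pure response is right with expected payoff 38/5.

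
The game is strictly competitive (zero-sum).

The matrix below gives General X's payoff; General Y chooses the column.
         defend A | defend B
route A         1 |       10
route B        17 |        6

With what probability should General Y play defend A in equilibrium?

Row minima are 1 and 6, so General X's maximin is 6; column maxima are 17 and 10, so General Y's minimax is 10. These differ, so the equilibrium is in mixed strategies.
Let General Y play defend A with probability q. General X is indifferent when q + 10(1−q) = 17q + 6(1−q), giving q = 1/5.

1/5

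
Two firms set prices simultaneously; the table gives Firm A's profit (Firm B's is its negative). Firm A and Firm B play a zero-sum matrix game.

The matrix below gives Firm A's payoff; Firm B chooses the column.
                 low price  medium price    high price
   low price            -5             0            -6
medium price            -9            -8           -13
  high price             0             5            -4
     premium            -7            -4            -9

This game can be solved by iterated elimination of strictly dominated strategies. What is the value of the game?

Column medium price is strictly dominated by low price for Firm B (-5<0, -9<-8, 0<5, -7<-4); eliminate medium price.
Column low price is strictly dominated by high price for Firm B (-6<-5, -13<-9, -4<0, -9<-7); eliminate low price.
Row medium price is strictly dominated by row low price (-6>-13); eliminate medium price.
Row premium is strictly dominated by row low price (-6>-9); eliminate premium.
Row low price is strictly dominated by row high price (-4>-6); eliminate low price.
Only (high price, high price) remains, with payoff -4.

-4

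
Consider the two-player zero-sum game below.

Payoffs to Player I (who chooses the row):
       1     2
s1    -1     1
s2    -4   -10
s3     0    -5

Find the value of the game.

Row s2 is strictly dominated by row s3, so Player I never plays it.
The remaining 2×2 game on (s1, s3) × (1, 2) has no saddle point. Let Player I play s1 with probability p; indifference gives −p = p − 5(1−p), so p = 5/7.
Similarly Player II's optimal q on 1 is 6/7, and the value is -1·(6/7) + (1)·(1/7) = -5/7.

-5/7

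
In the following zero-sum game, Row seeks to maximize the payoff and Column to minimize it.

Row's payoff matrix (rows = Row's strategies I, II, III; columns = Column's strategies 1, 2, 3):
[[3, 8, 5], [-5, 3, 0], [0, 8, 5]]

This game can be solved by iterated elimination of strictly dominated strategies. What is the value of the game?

3

Column 2 is strictly dominated by 1 for Column (3<8, -5<3, 0<8); eliminate 2.
Row II is strictly dominated by row I (3>-5, 5>0); eliminate II.
Column 3 is strictly dominated by 1 for Column (3<5, 0<5); eliminate 3.
Row III is strictly dominated by row I (3>0); eliminate III.
Only (I, 1) remains, with payoff 3.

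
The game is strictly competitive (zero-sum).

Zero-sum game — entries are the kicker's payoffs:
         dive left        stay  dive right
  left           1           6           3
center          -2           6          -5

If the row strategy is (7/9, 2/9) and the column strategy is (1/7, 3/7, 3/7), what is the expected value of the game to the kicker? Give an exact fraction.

Against (1/7, 3/7, 3/7), each row's expected payoff is left: 4; center: 1/7.
Taking the (7/9, 2/9)-weighted average: (7/9)·(4) + (2/9)·(1/7) = 22/7.

22/7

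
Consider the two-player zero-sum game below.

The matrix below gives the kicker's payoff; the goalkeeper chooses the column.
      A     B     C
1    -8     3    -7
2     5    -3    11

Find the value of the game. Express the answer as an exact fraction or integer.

Column C is strictly dominated by A for the goalkeeper (it gives the kicker more in every row).
The remaining 2×2 game on (1, 2) × (A, B) has no saddle point. Let the kicker play 1 with probability p; indifference gives −8p + 5(1−p) = 3p − 3(1−p), so p = 8/19.
Similarly the goalkeeper's optimal q on A is 6/19, and the value is -8·(6/19) + (3)·(13/19) = -9/19.

-9/19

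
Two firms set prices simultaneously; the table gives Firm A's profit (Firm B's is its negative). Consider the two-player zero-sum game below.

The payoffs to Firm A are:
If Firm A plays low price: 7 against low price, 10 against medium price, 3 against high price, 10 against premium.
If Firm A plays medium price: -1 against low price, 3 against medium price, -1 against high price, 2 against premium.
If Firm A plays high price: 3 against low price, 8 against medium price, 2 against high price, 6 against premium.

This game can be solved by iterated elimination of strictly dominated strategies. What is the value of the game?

3

Row medium price is strictly dominated by row low price (7>-1, 10>3, 3>-1, 10>2); eliminate medium price.
Row high price is strictly dominated by row low price (7>3, 10>8, 3>2, 10>6); eliminate high price.
Column medium price is strictly dominated by low price for Firm B (7<10); eliminate medium price.
Column low price is strictly dominated by high price for Firm B (3<7); eliminate low price.
Column premium is strictly dominated by high price for Firm B (3<10); eliminate premium.
Only (low price, high price) remains, with payoff 3.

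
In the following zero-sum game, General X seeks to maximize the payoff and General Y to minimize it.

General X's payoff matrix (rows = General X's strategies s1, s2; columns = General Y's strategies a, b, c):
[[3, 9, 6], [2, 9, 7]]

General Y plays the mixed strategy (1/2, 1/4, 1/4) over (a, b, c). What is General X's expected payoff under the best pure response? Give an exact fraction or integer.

s1: (3)·(1/2) + (9)·(1/4) + (6)·(1/4) = 21/4.
s2: (2)·(1/2) + (9)·(1/4) + (7)·(1/4) = 5.
The best pure response is s1 with expected payoff 21/4.

21/4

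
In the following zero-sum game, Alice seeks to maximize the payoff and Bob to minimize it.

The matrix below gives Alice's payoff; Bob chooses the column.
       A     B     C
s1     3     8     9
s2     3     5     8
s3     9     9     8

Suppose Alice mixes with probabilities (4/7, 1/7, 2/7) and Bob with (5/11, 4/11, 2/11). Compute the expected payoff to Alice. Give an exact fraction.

505/77

Against (5/11, 4/11, 2/11), each row's expected payoff is s1: 65/11; s2: 51/11; s3: 97/11.
Taking the (4/7, 1/7, 2/7)-weighted average: (4/7)·(65/11) + (1/7)·(51/11) + (2/7)·(97/11) = 505/77.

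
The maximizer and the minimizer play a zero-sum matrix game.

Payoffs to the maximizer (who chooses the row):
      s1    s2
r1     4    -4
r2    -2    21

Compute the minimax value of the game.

76/31

Row minima are -4 and -2, so the maximizer's maximin is -2; column maxima are 4 and 21, so the minimizer's minimax is 4. These differ, so the equilibrium is in mixed strategies.
Let the maximizer play r1 with probability p. The minimizer is indifferent when 4p − 2(1−p) = −4p + 21(1−p), giving p = 23/31.
Let the minimizer play s1 with probability q. The maximizer is indifferent when 4q − 4(1−q) = −2q + 21(1−q), giving q = 25/31.
The value is 4·(25/31) + (-4)·(6/31) = 76/31.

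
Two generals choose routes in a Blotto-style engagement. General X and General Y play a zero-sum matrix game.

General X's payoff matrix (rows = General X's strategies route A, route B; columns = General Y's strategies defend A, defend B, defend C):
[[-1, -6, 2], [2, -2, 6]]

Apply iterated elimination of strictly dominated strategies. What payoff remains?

-2

Column defend C is strictly dominated by defend A for General Y (-1<2, 2<6); eliminate defend C.
Row route A is strictly dominated by row route B (2>-1, -2>-6); eliminate route A.
Column defend A is strictly dominated by defend B for General Y (-2<2); eliminate defend A.
Only (route B, defend B) remains, with payoff -2.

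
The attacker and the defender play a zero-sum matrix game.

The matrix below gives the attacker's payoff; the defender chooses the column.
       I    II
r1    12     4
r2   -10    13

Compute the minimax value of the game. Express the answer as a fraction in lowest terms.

196/31

Row minima are 4 and -10, so the attacker's maximin is 4; column maxima are 12 and 13, so the defender's minimax is 12. These differ, so the equilibrium is in mixed strategies.
Let the attacker play r1 with probability p. The defender is indifferent when 12p − 10(1−p) = 4p + 13(1−p), giving p = 23/31.
Let the defender play I with probability q. The attacker is indifferent when 12q + 4(1−q) = −10q + 13(1−q), giving q = 9/31.
The value is 12·(9/31) + (4)·(22/31) = 196/31.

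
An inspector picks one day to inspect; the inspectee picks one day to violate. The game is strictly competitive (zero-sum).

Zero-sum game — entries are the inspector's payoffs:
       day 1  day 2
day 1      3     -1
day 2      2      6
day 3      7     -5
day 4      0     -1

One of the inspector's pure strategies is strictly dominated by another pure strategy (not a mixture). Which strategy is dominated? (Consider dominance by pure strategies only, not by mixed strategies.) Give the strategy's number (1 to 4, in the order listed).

Compare day 4 with day 2: 2 > 0, 6 > -1.
So day 2 strictly dominates day 4 for the inspector; day 4 is strictly dominated.

4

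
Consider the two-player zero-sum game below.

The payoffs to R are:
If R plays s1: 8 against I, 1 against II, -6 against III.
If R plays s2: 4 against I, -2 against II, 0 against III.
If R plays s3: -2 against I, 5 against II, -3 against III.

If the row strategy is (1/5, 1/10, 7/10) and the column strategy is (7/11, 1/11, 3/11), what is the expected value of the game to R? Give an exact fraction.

Against (7/11, 1/11, 3/11), each row's expected payoff is s1: 39/11; s2: 26/11; s3: -18/11.
Taking the (1/5, 1/10, 7/10)-weighted average: (1/5)·(39/11) + (1/10)·(26/11) + (7/10)·(-18/11) = -1/5.

-1/5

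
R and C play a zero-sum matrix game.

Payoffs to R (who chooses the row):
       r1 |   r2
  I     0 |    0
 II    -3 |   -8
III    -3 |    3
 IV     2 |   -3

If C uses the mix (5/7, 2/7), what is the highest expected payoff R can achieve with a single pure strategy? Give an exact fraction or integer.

4/7

I: (0)·(5/7) + (0)·(2/7) = 0.
II: (-3)·(5/7) + (-8)·(2/7) = -31/7.
III: (-3)·(5/7) + (3)·(2/7) = -9/7.
IV: (2)·(5/7) + (-3)·(2/7) = 4/7.
The best pure response is IV with expected payoff 4/7.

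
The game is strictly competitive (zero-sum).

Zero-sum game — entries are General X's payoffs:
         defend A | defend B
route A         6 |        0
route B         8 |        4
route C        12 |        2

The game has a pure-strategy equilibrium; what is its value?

4

Row minima: 0, 4, 2 → General X's maximin is 4.
Column maxima: 12, 4 → General Y's minimax is 4.
They coincide at (route B, defend B), so the value is 4.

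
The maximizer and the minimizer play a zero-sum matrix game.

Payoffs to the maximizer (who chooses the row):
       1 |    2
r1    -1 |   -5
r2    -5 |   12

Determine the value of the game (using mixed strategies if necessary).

-37/21

Row minima are -5 and -5, so the maximizer's maximin is -5; column maxima are -1 and 12, so the minimizer's minimax is -1. These differ, so the equilibrium is in mixed strategies.
Let the maximizer play r1 with probability p. The minimizer is indifferent when −p − 5(1−p) = −5p + 12(1−p), giving p = 17/21.
Let the minimizer play 1 with probability q. The maximizer is indifferent when −q − 5(1−q) = −5q + 12(1−q), giving q = 17/21.
The value is -1·(17/21) + (-5)·(4/21) = -37/21.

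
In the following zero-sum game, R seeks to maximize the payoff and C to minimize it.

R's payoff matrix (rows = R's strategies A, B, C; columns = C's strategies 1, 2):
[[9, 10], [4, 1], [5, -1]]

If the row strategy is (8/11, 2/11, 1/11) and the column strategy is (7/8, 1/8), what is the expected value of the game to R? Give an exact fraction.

Against (7/8, 1/8), each row's expected payoff is A: 73/8; B: 29/8; C: 17/4.
Taking the (8/11, 2/11, 1/11)-weighted average: (8/11)·(73/8) + (2/11)·(29/8) + (1/11)·(17/4) = 169/22.

169/22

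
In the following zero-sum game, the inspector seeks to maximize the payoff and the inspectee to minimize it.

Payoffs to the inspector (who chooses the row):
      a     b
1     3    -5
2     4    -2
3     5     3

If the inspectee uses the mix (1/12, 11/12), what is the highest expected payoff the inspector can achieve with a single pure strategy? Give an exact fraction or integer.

19/6

1: (3)·(1/12) + (-5)·(11/12) = -13/3.
2: (4)·(1/12) + (-2)·(11/12) = -3/2.
3: (5)·(1/12) + (3)·(11/12) = 19/6.
The best pure response is 3 with expected payoff 19/6.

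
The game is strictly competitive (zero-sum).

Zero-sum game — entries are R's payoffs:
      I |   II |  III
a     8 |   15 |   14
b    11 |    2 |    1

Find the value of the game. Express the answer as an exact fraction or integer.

73/8

Column II is strictly dominated by III for C (it gives R more in every row).
The remaining 2×2 game on (a, b) × (I, III) has no saddle point. Let R play a with probability p; indifference gives 8p + 11(1−p) = 14p + (1−p), so p = 5/8.
Similarly C's optimal q on I is 13/16, and the value is 8·(13/16) + (14)·(3/16) = 73/8.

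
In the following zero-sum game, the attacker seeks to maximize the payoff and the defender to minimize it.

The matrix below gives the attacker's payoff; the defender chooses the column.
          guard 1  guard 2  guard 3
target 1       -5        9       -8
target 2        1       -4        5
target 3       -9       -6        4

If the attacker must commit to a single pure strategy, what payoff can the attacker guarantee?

The worst-case payoff for each row is target 1: -8, target 2: -4, target 3: -9.
The best of these is -4.

-4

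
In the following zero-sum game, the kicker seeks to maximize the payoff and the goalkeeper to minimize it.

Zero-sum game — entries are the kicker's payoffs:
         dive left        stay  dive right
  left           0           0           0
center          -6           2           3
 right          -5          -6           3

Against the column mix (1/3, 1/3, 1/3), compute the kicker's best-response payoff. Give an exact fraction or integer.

left: (0)·(1/3) + (0)·(1/3) + (0)·(1/3) = 0.
center: (-6)·(1/3) + (2)·(1/3) + (3)·(1/3) = -1/3.
right: (-5)·(1/3) + (-6)·(1/3) + (3)·(1/3) = -8/3.
The best pure response is left with expected payoff 0.

0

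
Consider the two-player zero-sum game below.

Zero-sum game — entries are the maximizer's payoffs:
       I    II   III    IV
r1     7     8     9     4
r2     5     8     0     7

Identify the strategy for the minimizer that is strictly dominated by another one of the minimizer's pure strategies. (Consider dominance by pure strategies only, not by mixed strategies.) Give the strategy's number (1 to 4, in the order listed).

2

The minimizer prefers columns that give the maximizer less. Compare II with I: 7 < 8, 5 < 8.
So I strictly dominates II for the minimizer; II is strictly dominated.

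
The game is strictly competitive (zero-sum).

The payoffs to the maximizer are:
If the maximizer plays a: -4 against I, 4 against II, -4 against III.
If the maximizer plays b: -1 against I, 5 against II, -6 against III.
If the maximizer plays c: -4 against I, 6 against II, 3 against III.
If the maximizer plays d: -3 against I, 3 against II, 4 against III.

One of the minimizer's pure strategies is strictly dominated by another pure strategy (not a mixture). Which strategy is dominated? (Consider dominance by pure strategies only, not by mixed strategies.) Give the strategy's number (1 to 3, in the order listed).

The minimizer prefers columns that give the maximizer less. Compare II with I: -4 < 4, -1 < 5, -4 < 6, -3 < 3.
So I strictly dominates II for the minimizer; II is strictly dominated.

2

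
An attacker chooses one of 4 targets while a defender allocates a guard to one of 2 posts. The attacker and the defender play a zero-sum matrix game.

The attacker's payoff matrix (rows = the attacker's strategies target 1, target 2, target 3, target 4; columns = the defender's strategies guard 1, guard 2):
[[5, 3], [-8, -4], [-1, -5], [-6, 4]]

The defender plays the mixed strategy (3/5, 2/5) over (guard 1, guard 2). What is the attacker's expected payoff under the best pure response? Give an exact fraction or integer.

target 1: (5)·(3/5) + (3)·(2/5) = 21/5.
target 2: (-8)·(3/5) + (-4)·(2/5) = -32/5.
target 3: (-1)·(3/5) + (-5)·(2/5) = -13/5.
target 4: (-6)·(3/5) + (4)·(2/5) = -2.
The best pure response is target 1 with expected payoff 21/5.

21/5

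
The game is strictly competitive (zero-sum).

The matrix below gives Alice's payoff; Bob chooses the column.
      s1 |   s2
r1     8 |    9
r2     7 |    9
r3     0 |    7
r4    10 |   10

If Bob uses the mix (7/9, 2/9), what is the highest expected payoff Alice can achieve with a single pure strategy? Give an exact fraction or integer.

r1: (8)·(7/9) + (9)·(2/9) = 74/9.
r2: (7)·(7/9) + (9)·(2/9) = 67/9.
r3: (0)·(7/9) + (7)·(2/9) = 14/9.
r4: (10)·(7/9) + (10)·(2/9) = 10.
The best pure response is r4 with expected payoff 10.

10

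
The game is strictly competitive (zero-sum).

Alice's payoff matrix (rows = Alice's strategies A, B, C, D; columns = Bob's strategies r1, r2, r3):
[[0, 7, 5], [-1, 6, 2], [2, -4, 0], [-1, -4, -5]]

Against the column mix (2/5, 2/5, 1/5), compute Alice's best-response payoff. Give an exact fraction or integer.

A: (0)·(2/5) + (7)·(2/5) + (5)·(1/5) = 19/5.
B: (-1)·(2/5) + (6)·(2/5) + (2)·(1/5) = 12/5.
C: (2)·(2/5) + (-4)·(2/5) + (0)·(1/5) = -4/5.
D: (-1)·(2/5) + (-4)·(2/5) + (-5)·(1/5) = -3.
The best pure response is A with expected payoff 19/5.

19/5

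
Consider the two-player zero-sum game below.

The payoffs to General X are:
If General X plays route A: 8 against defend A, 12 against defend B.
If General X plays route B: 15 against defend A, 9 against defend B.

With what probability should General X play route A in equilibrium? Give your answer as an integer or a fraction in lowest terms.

Row minima are 8 and 9, so General X's maximin is 9; column maxima are 15 and 12, so General Y's minimax is 12. These differ, so the equilibrium is in mixed strategies.
Let General X play route A with probability p. General Y is indifferent when 8p + 15(1−p) = 12p + 9(1−p), giving p = 3/5.

3/5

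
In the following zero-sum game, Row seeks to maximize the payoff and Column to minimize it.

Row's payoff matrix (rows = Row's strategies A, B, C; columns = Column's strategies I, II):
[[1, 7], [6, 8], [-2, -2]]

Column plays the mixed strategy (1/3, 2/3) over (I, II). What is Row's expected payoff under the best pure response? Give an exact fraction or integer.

22/3

A: (1)·(1/3) + (7)·(2/3) = 5.
B: (6)·(1/3) + (8)·(2/3) = 22/3.
C: (-2)·(1/3) + (-2)·(2/3) = -2.
The best pure response is B with expected payoff 22/3.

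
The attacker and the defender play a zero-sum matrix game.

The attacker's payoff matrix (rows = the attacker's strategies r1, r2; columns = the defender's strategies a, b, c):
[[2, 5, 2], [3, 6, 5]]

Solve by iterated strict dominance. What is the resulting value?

Column b is strictly dominated by a for the defender (2<5, 3<6); eliminate b.
Row r1 is strictly dominated by row r2 (3>2, 5>2); eliminate r1.
Column c is strictly dominated by a for the defender (3<5); eliminate c.
Only (r2, a) remains, with payoff 3.

3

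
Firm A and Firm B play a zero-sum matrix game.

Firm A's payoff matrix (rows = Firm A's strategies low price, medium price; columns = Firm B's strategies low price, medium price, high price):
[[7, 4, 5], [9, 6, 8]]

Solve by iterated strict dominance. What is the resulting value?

Row low price is strictly dominated by row medium price (9>7, 6>4, 8>5); eliminate low price.
Column high price is strictly dominated by medium price for Firm B (6<8); eliminate high price.
Column low price is strictly dominated by medium price for Firm B (6<9); eliminate low price.
Only (medium price, medium price) remains, with payoff 6.

6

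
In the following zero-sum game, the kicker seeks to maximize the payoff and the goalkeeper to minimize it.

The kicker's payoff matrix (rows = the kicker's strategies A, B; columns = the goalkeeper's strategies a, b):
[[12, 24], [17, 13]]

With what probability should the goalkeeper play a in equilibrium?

Row minima are 12 and 13, so the kicker's maximin is 13; column maxima are 17 and 24, so the goalkeeper's minimax is 17. These differ, so the equilibrium is in mixed strategies.
Let the goalkeeper play a with probability q. The kicker is indifferent when 12q + 24(1−q) = 17q + 13(1−q), giving q = 11/16.

11/16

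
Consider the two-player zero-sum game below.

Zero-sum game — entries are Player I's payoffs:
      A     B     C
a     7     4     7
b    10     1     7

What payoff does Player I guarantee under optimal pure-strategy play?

4

Row minima: 4, 1 → Player I's maximin is 4.
Column maxima: 10, 4, 7 → Player II's minimax is 4.
They coincide at (a, B), so the value is 4.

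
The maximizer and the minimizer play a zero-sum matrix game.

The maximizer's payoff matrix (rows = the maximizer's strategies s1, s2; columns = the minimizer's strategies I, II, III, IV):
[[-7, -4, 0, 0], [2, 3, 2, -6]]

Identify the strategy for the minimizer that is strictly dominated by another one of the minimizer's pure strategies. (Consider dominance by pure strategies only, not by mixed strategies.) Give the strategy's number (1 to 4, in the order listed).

The minimizer prefers columns that give the maximizer less. Compare II with I: -7 < -4, 2 < 3.
So I strictly dominates II for the minimizer; II is strictly dominated.

2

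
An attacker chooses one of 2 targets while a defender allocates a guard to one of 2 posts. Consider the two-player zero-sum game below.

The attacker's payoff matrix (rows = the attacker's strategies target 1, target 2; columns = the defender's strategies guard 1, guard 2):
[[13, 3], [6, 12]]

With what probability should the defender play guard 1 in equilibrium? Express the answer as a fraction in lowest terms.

9/16

Row minima are 3 and 6, so the attacker's maximin is 6; column maxima are 13 and 12, so the defender's minimax is 12. These differ, so the equilibrium is in mixed strategies.
Let the defender play guard 1 with probability q. The attacker is indifferent when 13q + 3(1−q) = 6q + 12(1−q), giving q = 9/16.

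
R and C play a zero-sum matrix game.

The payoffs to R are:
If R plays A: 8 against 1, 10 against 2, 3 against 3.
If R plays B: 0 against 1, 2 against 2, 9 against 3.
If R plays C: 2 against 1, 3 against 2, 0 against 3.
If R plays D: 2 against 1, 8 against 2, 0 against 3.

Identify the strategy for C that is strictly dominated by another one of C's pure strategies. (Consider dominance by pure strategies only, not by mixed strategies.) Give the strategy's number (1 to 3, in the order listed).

2

C prefers columns that give R less. Compare 2 with 1: 8 < 10, 0 < 2, 2 < 3, 2 < 8.
So 1 strictly dominates 2 for C; 2 is strictly dominated.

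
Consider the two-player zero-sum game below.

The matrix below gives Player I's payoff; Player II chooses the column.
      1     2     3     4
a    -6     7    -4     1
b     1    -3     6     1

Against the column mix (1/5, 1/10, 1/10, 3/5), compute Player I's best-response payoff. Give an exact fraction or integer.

a: (-6)·(1/5) + (7)·(1/10) + (-4)·(1/10) + (1)·(3/5) = -3/10.
b: (1)·(1/5) + (-3)·(1/10) + (6)·(1/10) + (1)·(3/5) = 11/10.
The best pure response is b with expected payoff 11/10.

11/10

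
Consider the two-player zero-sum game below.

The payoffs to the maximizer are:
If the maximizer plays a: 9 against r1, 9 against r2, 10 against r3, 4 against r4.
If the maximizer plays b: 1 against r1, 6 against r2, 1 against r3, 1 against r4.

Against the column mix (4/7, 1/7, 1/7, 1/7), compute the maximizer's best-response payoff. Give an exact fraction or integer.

59/7

a: (9)·(4/7) + (9)·(1/7) + (10)·(1/7) + (4)·(1/7) = 59/7.
b: (1)·(4/7) + (6)·(1/7) + (1)·(1/7) + (1)·(1/7) = 12/7.
The best pure response is a with expected payoff 59/7.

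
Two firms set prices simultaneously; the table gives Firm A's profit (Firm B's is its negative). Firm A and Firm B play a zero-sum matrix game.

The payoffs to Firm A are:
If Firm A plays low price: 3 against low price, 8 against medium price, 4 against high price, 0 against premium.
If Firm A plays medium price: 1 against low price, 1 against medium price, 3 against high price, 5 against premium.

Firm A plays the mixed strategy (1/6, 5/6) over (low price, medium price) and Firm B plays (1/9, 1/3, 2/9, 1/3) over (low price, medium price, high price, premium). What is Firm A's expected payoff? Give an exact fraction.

Against (1/9, 1/3, 2/9, 1/3), each row's expected payoff is low price: 35/9; medium price: 25/9.
Taking the (1/6, 5/6)-weighted average: (1/6)·(35/9) + (5/6)·(25/9) = 80/27.

80/27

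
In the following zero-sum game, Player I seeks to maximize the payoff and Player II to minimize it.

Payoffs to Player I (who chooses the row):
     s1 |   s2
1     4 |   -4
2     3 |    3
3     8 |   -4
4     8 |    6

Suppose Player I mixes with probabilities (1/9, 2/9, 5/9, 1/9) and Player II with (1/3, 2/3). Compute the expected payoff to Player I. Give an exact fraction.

Against (1/3, 2/3), each row's expected payoff is 1: -4/3; 2: 3; 3: 0; 4: 20/3.
Taking the (1/9, 2/9, 5/9, 1/9)-weighted average: (1/9)·(-4/3) + (2/9)·(3) + (5/9)·(0) + (1/9)·(20/3) = 34/27.

34/27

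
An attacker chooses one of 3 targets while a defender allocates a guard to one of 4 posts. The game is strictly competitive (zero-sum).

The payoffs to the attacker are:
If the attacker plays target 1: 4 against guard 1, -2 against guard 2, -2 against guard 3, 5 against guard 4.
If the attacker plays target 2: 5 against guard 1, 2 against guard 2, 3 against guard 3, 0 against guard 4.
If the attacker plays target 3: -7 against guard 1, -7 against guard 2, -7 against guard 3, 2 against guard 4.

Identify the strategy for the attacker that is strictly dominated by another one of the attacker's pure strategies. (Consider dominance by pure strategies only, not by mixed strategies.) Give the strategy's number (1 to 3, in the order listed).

3

Compare target 3 with target 1: 4 > -7, -2 > -7, -2 > -7, 5 > 2.
So target 1 strictly dominates target 3 for the attacker; target 3 is strictly dominated.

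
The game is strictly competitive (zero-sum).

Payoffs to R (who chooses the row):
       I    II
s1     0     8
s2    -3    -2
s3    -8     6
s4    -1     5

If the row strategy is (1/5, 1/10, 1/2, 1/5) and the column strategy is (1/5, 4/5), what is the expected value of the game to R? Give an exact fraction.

171/50

Against (1/5, 4/5), each row's expected payoff is s1: 32/5; s2: -11/5; s3: 16/5; s4: 19/5.
Taking the (1/5, 1/10, 1/2, 1/5)-weighted average: (1/5)·(32/5) + (1/10)·(-11/5) + (1/2)·(16/5) + (1/5)·(19/5) = 171/50.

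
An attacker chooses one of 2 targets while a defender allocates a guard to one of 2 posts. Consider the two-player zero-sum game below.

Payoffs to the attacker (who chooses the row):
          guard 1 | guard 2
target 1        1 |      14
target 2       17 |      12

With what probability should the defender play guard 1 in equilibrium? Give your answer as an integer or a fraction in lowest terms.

1/9

Row minima are 1 and 12, so the attacker's maximin is 12; column maxima are 17 and 14, so the defender's minimax is 14. These differ, so the equilibrium is in mixed strategies.
Let the defender play guard 1 with probability q. The attacker is indifferent when q + 14(1−q) = 17q + 12(1−q), giving q = 1/9.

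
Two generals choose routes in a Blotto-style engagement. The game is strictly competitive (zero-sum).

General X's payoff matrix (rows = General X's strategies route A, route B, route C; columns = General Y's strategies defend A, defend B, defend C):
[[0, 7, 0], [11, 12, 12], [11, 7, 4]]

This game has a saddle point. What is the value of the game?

11

Row minima: 0, 11, 4 → General X's maximin is 11.
Column maxima: 11, 12, 12 → General Y's minimax is 11.
They coincide at (route B, defend A), so the value is 11.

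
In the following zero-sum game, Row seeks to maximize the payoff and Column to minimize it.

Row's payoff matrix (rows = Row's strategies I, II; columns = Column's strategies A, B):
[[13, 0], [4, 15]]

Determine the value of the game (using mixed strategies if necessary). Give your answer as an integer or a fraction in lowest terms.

65/8

Row minima are 0 and 4, so Row's maximin is 4; column maxima are 13 and 15, so Column's minimax is 13. These differ, so the equilibrium is in mixed strategies.
Let Row play I with probability p. Column is indifferent when 13p + 4(1−p) = 15(1−p), giving p = 11/24.
Let Column play A with probability q. Row is indifferent when 13q = 4q + 15(1−q), giving q = 5/8.
The value is 13·(5/8) + (0)·(3/8) = 65/8.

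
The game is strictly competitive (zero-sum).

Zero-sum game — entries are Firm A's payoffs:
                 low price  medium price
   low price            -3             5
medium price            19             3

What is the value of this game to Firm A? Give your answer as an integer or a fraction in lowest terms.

13/3

Row minima are -3 and 3, so Firm A's maximin is 3; column maxima are 19 and 5, so Firm B's minimax is 5. These differ, so the equilibrium is in mixed strategies.
Let Firm A play low price with probability p. Firm B is indifferent when −3p + 19(1−p) = 5p + 3(1−p), giving p = 2/3.
Let Firm B play low price with probability q. Firm A is indifferent when −3q + 5(1−q) = 19q + 3(1−q), giving q = 1/12.
The value is -3·(1/12) + (5)·(11/12) = 13/3.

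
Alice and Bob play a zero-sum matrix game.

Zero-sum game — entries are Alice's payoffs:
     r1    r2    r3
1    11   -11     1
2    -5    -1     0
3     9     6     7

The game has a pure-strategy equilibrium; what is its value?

Row minima: -11, -5, 6 → Alice's maximin is 6.
Column maxima: 11, 6, 7 → Bob's minimax is 6.
They coincide at (3, r2), so the value is 6.

6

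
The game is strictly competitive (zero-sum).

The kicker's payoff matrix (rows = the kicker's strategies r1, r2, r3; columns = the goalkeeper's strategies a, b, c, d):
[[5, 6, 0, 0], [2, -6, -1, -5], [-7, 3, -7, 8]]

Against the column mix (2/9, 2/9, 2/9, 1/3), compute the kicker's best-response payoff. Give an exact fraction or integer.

r1: (5)·(2/9) + (6)·(2/9) + (0)·(2/9) + (0)·(1/3) = 22/9.
r2: (2)·(2/9) + (-6)·(2/9) + (-1)·(2/9) + (-5)·(1/3) = -25/9.
r3: (-7)·(2/9) + (3)·(2/9) + (-7)·(2/9) + (8)·(1/3) = 2/9.
The best pure response is r1 with expected payoff 22/9.

22/9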